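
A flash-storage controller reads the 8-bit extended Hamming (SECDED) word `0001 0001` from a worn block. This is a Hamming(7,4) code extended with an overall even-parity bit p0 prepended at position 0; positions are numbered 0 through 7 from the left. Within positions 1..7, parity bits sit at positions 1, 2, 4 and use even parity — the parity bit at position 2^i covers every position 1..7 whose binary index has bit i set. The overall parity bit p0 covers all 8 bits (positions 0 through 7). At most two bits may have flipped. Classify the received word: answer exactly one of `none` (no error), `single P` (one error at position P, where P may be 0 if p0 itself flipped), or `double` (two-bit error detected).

s1: b1⊕b3⊕b5⊕b7 = 0⊕1⊕0⊕1 = 0
s2: b2⊕b3⊕b6⊕b7 = 0⊕1⊕0⊕1 = 0
s4: b4⊕b5⊕b6⊕b7 = 0⊕0⊕0⊕1 = 1
Syndrome (s4...s1) = 100 → position 4.
Overall parity (XOR of all 8 bits, including p0): 0⊕0⊕0⊕1⊕0⊕0⊕0⊕1 = 0
Overall=0, syndrome position=4 → double-bit error detected (uncorrectable).

double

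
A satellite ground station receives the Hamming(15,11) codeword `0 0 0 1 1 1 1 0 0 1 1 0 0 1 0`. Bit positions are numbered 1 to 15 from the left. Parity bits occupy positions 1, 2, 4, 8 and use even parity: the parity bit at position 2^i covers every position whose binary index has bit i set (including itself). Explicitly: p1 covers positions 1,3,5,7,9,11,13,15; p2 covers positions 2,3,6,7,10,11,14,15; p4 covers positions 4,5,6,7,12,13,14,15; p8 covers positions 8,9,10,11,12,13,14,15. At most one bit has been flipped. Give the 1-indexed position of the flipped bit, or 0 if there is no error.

s1: b1⊕b3⊕b5⊕b7⊕b9⊕b11⊕b13⊕b15 = 0⊕0⊕1⊕1⊕0⊕1⊕0⊕0 = 1
s2: b2⊕b3⊕b6⊕b7⊕b10⊕b11⊕b14⊕b15 = 0⊕0⊕1⊕1⊕1⊕1⊕1⊕0 = 1
s4: b4⊕b5⊕b6⊕b7⊕b12⊕b13⊕b14⊕b15 = 1⊕1⊕1⊕1⊕0⊕0⊕1⊕0 = 1
s8: b8⊕b9⊕b10⊕b11⊕b12⊕b13⊕b14⊕b15 = 0⊕0⊕1⊕1⊕0⊕0⊕1⊕0 = 1
Syndrome (s8...s1) = 1111 → position 15.

15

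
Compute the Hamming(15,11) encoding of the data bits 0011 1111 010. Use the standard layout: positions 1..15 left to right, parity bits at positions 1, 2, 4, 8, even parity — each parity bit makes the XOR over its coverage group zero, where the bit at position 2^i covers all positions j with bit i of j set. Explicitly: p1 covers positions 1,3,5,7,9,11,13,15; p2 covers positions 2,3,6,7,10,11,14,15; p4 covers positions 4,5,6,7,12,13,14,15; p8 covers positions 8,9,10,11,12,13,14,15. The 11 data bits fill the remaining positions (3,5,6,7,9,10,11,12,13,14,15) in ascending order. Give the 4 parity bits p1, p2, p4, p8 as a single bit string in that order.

Place data bits at non-power-of-two positions: b3=0, b5=0, b6=1, b7=1, b9=1, b10=1, b11=1, b12=1, b13=0, b14=1, b15=0.
p1 = XOR of data positions {3,5,7,9,11,13,15} = 0⊕0⊕1⊕1⊕1⊕0⊕0 = 1
p2 = XOR of data positions {3,6,7,10,11,14,15} = 0⊕1⊕1⊕1⊕1⊕1⊕0 = 1
p4 = XOR of data positions {5,6,7,12,13,14,15} = 0⊕1⊕1⊕1⊕0⊕1⊕0 = 0
p8 = XOR of data positions {9,10,11,12,13,14,15} = 1⊕1⊕1⊕1⊕0⊕1⊕0 = 1
Parity bits p1,p2,p4,p8 = 1101

1101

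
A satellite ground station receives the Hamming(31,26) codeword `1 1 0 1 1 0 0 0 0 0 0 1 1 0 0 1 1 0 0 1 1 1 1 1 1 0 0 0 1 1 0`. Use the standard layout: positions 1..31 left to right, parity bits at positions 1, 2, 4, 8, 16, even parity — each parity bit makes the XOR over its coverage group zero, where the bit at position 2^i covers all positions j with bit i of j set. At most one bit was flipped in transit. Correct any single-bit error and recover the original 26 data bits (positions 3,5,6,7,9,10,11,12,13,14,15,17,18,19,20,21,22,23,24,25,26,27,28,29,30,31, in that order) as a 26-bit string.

01000001100100111111000110

s1: b1⊕b3⊕b5⊕b7⊕b9⊕b11⊕b13⊕b15⊕b17⊕b19⊕b21⊕b23⊕b25⊕b27⊕b29⊕b31 = 1⊕0⊕1⊕0⊕0⊕0⊕1⊕0⊕1⊕0⊕1⊕1⊕1⊕0⊕1⊕0 = 0
s2: b2⊕b3⊕b6⊕b7⊕b10⊕b11⊕b14⊕b15⊕b18⊕b19⊕b22⊕b23⊕b26⊕b27⊕b30⊕b31 = 1⊕0⊕0⊕0⊕0⊕0⊕0⊕0⊕0⊕0⊕1⊕1⊕0⊕0⊕1⊕0 = 0
s4: b4⊕b5⊕b6⊕b7⊕b12⊕b13⊕b14⊕b15⊕b20⊕b21⊕b22⊕b23⊕b28⊕b29⊕b30⊕b31 = 1⊕1⊕0⊕0⊕1⊕1⊕0⊕0⊕1⊕1⊕1⊕1⊕0⊕1⊕1⊕0 = 0
s8: b8⊕b9⊕b10⊕b11⊕b12⊕b13⊕b14⊕b15⊕b24⊕b25⊕b26⊕b27⊕b28⊕b29⊕b30⊕b31 = 0⊕0⊕0⊕0⊕1⊕1⊕0⊕0⊕1⊕1⊕0⊕0⊕0⊕1⊕1⊕0 = 0
s16: b16⊕b17⊕b18⊕b19⊕b20⊕b21⊕b22⊕b23⊕b24⊕b25⊕b26⊕b27⊕b28⊕b29⊕b30⊕b31 = 1⊕1⊕0⊕0⊕1⊕1⊕1⊕1⊕1⊕1⊕0⊕0⊕0⊕1⊕1⊕0 = 0
Syndrome (s16...s1) = 00000 → position 0 (no error).
No correction needed.
Data bits at positions 3,5,6,7,9,10,11,12,13,14,15,17,18,19,20,21,22,23,24,25,26,27,28,29,30,31: 01000001100100111111000110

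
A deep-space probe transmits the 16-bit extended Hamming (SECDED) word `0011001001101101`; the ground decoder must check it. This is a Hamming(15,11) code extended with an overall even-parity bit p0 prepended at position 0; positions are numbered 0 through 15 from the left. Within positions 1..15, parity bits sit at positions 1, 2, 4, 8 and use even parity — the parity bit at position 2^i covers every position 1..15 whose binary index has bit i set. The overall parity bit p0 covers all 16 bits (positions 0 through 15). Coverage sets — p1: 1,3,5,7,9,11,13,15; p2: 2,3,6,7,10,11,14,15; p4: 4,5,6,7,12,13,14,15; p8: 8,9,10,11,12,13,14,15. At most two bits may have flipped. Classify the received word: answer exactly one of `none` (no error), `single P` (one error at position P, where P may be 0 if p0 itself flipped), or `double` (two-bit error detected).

s1: b1⊕b3⊕b5⊕b7⊕b9⊕b11⊕b13⊕b15 = 0⊕1⊕0⊕0⊕1⊕0⊕1⊕1 = 0
s2: b2⊕b3⊕b6⊕b7⊕b10⊕b11⊕b14⊕b15 = 1⊕1⊕1⊕0⊕1⊕0⊕0⊕1 = 1
s4: b4⊕b5⊕b6⊕b7⊕b12⊕b13⊕b14⊕b15 = 0⊕0⊕1⊕0⊕1⊕1⊕0⊕1 = 0
s8: b8⊕b9⊕b10⊕b11⊕b12⊕b13⊕b14⊕b15 = 0⊕1⊕1⊕0⊕1⊕1⊕0⊕1 = 1
Syndrome (s8...s1) = 1010 → position 10.
Overall parity (XOR of all 16 bits, including p0): 0⊕0⊕1⊕1⊕0⊕0⊕1⊕0⊕0⊕1⊕1⊕0⊕1⊕1⊕0⊕1 = 0
Overall=0, syndrome position=10 → double-bit error detected (uncorrectable).

double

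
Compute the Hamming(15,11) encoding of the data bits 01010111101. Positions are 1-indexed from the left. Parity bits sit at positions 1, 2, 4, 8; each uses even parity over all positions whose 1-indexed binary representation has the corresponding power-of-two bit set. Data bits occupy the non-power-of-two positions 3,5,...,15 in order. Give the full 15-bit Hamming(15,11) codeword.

Place data bits at non-power-of-two positions: b3=0, b5=1, b6=0, b7=1, b9=0, b10=1, b11=1, b12=1, b13=1, b14=0, b15=1.
p1 = XOR of data positions {3,5,7,9,11,13,15} = 0⊕1⊕1⊕0⊕1⊕1⊕1 = 1
p2 = XOR of data positions {3,6,7,10,11,14,15} = 0⊕0⊕1⊕1⊕1⊕0⊕1 = 0
p4 = XOR of data positions {5,6,7,12,13,14,15} = 1⊕0⊕1⊕1⊕1⊕0⊕1 = 1
p8 = XOR of data positions {9,10,11,12,13,14,15} = 0⊕1⊕1⊕1⊕1⊕0⊕1 = 1
Codeword b1..b15 = 100110110111101

100110110111101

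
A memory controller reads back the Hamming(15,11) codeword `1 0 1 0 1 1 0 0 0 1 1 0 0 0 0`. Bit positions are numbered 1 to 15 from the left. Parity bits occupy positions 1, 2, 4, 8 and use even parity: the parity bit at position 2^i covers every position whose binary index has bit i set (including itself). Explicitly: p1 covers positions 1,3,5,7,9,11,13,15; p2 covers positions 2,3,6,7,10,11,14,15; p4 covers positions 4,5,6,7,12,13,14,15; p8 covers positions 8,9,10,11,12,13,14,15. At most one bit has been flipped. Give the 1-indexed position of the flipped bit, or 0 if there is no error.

s1: b1⊕b3⊕b5⊕b7⊕b9⊕b11⊕b13⊕b15 = 1⊕1⊕1⊕0⊕0⊕1⊕0⊕0 = 0
s2: b2⊕b3⊕b6⊕b7⊕b10⊕b11⊕b14⊕b15 = 0⊕1⊕1⊕0⊕1⊕1⊕0⊕0 = 0
s4: b4⊕b5⊕b6⊕b7⊕b12⊕b13⊕b14⊕b15 = 0⊕1⊕1⊕0⊕0⊕0⊕0⊕0 = 0
s8: b8⊕b9⊕b10⊕b11⊕b12⊕b13⊕b14⊕b15 = 0⊕0⊕1⊕1⊕0⊕0⊕0⊕0 = 0
Syndrome (s8...s1) = 0000 → position 0 (no error).

0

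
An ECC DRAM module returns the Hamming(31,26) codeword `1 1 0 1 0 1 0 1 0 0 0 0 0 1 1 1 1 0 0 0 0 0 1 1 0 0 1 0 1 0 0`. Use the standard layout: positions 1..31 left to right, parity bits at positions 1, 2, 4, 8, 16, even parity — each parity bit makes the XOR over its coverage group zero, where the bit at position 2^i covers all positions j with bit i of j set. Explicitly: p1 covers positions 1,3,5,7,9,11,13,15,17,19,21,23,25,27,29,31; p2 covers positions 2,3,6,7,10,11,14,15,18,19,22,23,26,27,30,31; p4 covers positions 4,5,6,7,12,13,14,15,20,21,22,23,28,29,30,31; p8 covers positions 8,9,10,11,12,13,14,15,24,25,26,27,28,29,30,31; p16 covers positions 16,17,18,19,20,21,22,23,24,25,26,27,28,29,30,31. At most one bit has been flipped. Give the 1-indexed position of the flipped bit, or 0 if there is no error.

s1: b1⊕b3⊕b5⊕b7⊕b9⊕b11⊕b13⊕b15⊕b17⊕b19⊕b21⊕b23⊕b25⊕b27⊕b29⊕b31 = 1⊕0⊕0⊕0⊕0⊕0⊕0⊕1⊕1⊕0⊕0⊕1⊕0⊕1⊕1⊕0 = 0
s2: b2⊕b3⊕b6⊕b7⊕b10⊕b11⊕b14⊕b15⊕b18⊕b19⊕b22⊕b23⊕b26⊕b27⊕b30⊕b31 = 1⊕0⊕1⊕0⊕0⊕0⊕1⊕1⊕0⊕0⊕0⊕1⊕0⊕1⊕0⊕0 = 0
s4: b4⊕b5⊕b6⊕b7⊕b12⊕b13⊕b14⊕b15⊕b20⊕b21⊕b22⊕b23⊕b28⊕b29⊕b30⊕b31 = 1⊕0⊕1⊕0⊕0⊕0⊕1⊕1⊕0⊕0⊕0⊕1⊕0⊕1⊕0⊕0 = 0
s8: b8⊕b9⊕b10⊕b11⊕b12⊕b13⊕b14⊕b15⊕b24⊕b25⊕b26⊕b27⊕b28⊕b29⊕b30⊕b31 = 1⊕0⊕0⊕0⊕0⊕0⊕1⊕1⊕1⊕0⊕0⊕1⊕0⊕1⊕0⊕0 = 0
s16: b16⊕b17⊕b18⊕b19⊕b20⊕b21⊕b22⊕b23⊕b24⊕b25⊕b26⊕b27⊕b28⊕b29⊕b30⊕b31 = 1⊕1⊕0⊕0⊕0⊕0⊕0⊕1⊕1⊕0⊕0⊕1⊕0⊕1⊕0⊕0 = 0
Syndrome (s16...s1) = 00000 → position 0 (no error).

0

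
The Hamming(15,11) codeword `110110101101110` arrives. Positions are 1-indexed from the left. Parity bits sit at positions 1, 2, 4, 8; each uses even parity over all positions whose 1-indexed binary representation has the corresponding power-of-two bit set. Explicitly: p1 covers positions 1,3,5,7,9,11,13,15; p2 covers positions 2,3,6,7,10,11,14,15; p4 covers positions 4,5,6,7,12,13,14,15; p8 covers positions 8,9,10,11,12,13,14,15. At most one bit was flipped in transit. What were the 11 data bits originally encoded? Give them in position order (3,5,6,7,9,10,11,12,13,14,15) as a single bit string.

s1: b1⊕b3⊕b5⊕b7⊕b9⊕b11⊕b13⊕b15 = 1⊕0⊕1⊕1⊕1⊕0⊕1⊕0 = 1
s2: b2⊕b3⊕b6⊕b7⊕b10⊕b11⊕b14⊕b15 = 1⊕0⊕0⊕1⊕1⊕0⊕1⊕0 = 0
s4: b4⊕b5⊕b6⊕b7⊕b12⊕b13⊕b14⊕b15 = 1⊕1⊕0⊕1⊕1⊕1⊕1⊕0 = 0
s8: b8⊕b9⊕b10⊕b11⊕b12⊕b13⊕b14⊕b15 = 0⊕1⊕1⊕0⊕1⊕1⊕1⊕0 = 1
Syndrome (s8...s1) = 1001 → position 9.
Flip bit 9: corrected codeword = 110110100101110
Data bits at positions 3,5,6,7,9,10,11,12,13,14,15: 01010101110

01010101110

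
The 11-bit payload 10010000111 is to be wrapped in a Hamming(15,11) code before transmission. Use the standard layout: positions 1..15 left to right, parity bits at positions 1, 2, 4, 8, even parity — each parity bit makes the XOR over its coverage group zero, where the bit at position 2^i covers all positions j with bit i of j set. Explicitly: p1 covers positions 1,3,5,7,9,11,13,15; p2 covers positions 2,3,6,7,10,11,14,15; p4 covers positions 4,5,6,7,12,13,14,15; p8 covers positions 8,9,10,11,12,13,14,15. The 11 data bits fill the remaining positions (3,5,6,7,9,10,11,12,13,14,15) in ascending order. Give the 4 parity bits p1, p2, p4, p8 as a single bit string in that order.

0001

Place data bits at non-power-of-two positions: b3=1, b5=0, b6=0, b7=1, b9=0, b10=0, b11=0, b12=0, b13=1, b14=1, b15=1.
p1 = XOR of data positions {3,5,7,9,11,13,15} = 1⊕0⊕1⊕0⊕0⊕1⊕1 = 0
p2 = XOR of data positions {3,6,7,10,11,14,15} = 1⊕0⊕1⊕0⊕0⊕1⊕1 = 0
p4 = XOR of data positions {5,6,7,12,13,14,15} = 0⊕0⊕1⊕0⊕1⊕1⊕1 = 0
p8 = XOR of data positions {9,10,11,12,13,14,15} = 0⊕0⊕0⊕0⊕1⊕1⊕1 = 1
Parity bits p1,p2,p4,p8 = 0001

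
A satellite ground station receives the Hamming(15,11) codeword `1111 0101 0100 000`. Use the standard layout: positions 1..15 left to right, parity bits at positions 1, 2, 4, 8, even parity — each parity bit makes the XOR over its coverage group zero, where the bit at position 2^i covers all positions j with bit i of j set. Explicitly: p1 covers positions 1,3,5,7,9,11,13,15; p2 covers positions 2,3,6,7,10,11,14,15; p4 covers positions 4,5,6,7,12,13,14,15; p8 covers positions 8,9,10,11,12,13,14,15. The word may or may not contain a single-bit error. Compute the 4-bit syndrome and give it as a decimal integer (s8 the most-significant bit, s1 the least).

s1: b1⊕b3⊕b5⊕b7⊕b9⊕b11⊕b13⊕b15 = 1⊕1⊕0⊕0⊕0⊕0⊕0⊕0 = 0
s2: b2⊕b3⊕b6⊕b7⊕b10⊕b11⊕b14⊕b15 = 1⊕1⊕1⊕0⊕1⊕0⊕0⊕0 = 0
s4: b4⊕b5⊕b6⊕b7⊕b12⊕b13⊕b14⊕b15 = 1⊕0⊕1⊕0⊕0⊕0⊕0⊕0 = 0
s8: b8⊕b9⊕b10⊕b11⊕b12⊕b13⊕b14⊕b15 = 1⊕0⊕1⊕0⊕0⊕0⊕0⊕0 = 0
Syndrome (s8...s1) = 0000 → position 0 (no error).

0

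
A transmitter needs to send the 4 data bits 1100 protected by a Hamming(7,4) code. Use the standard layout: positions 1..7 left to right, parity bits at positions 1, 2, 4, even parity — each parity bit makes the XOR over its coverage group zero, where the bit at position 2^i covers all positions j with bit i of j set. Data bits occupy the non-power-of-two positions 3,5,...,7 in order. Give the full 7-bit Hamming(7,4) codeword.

Place data bits at non-power-of-two positions: b3=1, b5=1, b6=0, b7=0.
p1 = XOR of data positions {3,5,7} = 1⊕1⊕0 = 0
p2 = XOR of data positions {3,6,7} = 1⊕0⊕0 = 1
p4 = XOR of data positions {5,6,7} = 1⊕0⊕0 = 1
Codeword b1..b7 = 0111100

0111100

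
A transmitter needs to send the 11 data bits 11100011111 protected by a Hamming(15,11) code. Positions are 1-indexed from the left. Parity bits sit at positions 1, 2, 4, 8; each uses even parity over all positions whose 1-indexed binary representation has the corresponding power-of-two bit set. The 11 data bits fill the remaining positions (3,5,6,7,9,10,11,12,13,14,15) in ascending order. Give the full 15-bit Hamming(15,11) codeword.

111011010011111

Place data bits at non-power-of-two positions: b3=1, b5=1, b6=1, b7=0, b9=0, b10=0, b11=1, b12=1, b13=1, b14=1, b15=1.
p1 = XOR of data positions {3,5,7,9,11,13,15} = 1⊕1⊕0⊕0⊕1⊕1⊕1 = 1
p2 = XOR of data positions {3,6,7,10,11,14,15} = 1⊕1⊕0⊕0⊕1⊕1⊕1 = 1
p4 = XOR of data positions {5,6,7,12,13,14,15} = 1⊕1⊕0⊕1⊕1⊕1⊕1 = 0
p8 = XOR of data positions {9,10,11,12,13,14,15} = 0⊕0⊕1⊕1⊕1⊕1⊕1 = 1
Codeword b1..b15 = 111011010011111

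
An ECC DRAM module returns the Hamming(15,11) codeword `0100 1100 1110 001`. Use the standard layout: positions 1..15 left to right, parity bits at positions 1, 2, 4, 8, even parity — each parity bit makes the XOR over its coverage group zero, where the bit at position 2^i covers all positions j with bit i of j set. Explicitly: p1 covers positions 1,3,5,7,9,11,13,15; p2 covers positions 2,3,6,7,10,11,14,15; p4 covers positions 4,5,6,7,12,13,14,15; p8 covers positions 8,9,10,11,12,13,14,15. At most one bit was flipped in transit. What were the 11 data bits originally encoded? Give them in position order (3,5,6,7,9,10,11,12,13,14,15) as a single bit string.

s1: b1⊕b3⊕b5⊕b7⊕b9⊕b11⊕b13⊕b15 = 0⊕0⊕1⊕0⊕1⊕1⊕0⊕1 = 0
s2: b2⊕b3⊕b6⊕b7⊕b10⊕b11⊕b14⊕b15 = 1⊕0⊕1⊕0⊕1⊕1⊕0⊕1 = 1
s4: b4⊕b5⊕b6⊕b7⊕b12⊕b13⊕b14⊕b15 = 0⊕1⊕1⊕0⊕0⊕0⊕0⊕1 = 1
s8: b8⊕b9⊕b10⊕b11⊕b12⊕b13⊕b14⊕b15 = 0⊕1⊕1⊕1⊕0⊕0⊕0⊕1 = 0
Syndrome (s8...s1) = 0110 → position 6.
Flip bit 6: corrected codeword = 010010001110001
Data bits at positions 3,5,6,7,9,10,11,12,13,14,15: 01001110001

01001110001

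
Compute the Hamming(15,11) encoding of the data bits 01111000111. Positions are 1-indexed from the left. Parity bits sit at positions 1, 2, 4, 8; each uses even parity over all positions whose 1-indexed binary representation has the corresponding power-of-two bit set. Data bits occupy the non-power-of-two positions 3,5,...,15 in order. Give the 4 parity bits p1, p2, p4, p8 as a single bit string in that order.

Place data bits at non-power-of-two positions: b3=0, b5=1, b6=1, b7=1, b9=1, b10=0, b11=0, b12=0, b13=1, b14=1, b15=1.
p1 = XOR of data positions {3,5,7,9,11,13,15} = 0⊕1⊕1⊕1⊕0⊕1⊕1 = 1
p2 = XOR of data positions {3,6,7,10,11,14,15} = 0⊕1⊕1⊕0⊕0⊕1⊕1 = 0
p4 = XOR of data positions {5,6,7,12,13,14,15} = 1⊕1⊕1⊕0⊕1⊕1⊕1 = 0
p8 = XOR of data positions {9,10,11,12,13,14,15} = 1⊕0⊕0⊕0⊕1⊕1⊕1 = 0
Parity bits p1,p2,p4,p8 = 1000

1000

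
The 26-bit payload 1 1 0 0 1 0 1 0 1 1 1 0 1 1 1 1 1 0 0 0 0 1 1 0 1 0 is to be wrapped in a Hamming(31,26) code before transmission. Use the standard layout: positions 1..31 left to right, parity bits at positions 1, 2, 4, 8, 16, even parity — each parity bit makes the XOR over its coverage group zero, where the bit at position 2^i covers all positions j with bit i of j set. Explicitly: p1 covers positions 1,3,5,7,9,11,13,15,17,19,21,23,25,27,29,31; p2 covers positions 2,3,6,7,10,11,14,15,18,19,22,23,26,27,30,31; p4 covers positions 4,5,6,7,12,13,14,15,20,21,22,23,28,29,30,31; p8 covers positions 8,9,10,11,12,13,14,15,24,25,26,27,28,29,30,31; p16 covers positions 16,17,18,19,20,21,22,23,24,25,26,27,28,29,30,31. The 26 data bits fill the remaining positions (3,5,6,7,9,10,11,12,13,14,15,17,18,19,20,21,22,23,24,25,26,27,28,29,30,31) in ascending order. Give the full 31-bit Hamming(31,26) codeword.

Place data bits at non-power-of-two positions: b3=1, b5=1, b6=0, b7=0, b9=1, b10=0, b11=1, b12=0, b13=1, b14=1, b15=1, b17=0, b18=1, b19=1, b20=1, b21=1, b22=1, b23=0, b24=0, b25=0, b26=0, b27=1, b28=1, b29=0, b30=1, b31=0.
p1 = XOR of data positions {3,5,7,9,11,13,15,17,19,21,23,25,27,29,31} = 1⊕1⊕0⊕1⊕1⊕1⊕1⊕0⊕1⊕1⊕0⊕0⊕1⊕0⊕0 = 1
p2 = XOR of data positions {3,6,7,10,11,14,15,18,19,22,23,26,27,30,31} = 1⊕0⊕0⊕0⊕1⊕1⊕1⊕1⊕1⊕1⊕0⊕0⊕1⊕1⊕0 = 1
p4 = XOR of data positions {5,6,7,12,13,14,15,20,21,22,23,28,29,30,31} = 1⊕0⊕0⊕0⊕1⊕1⊕1⊕1⊕1⊕1⊕0⊕1⊕0⊕1⊕0 = 1
p8 = XOR of data positions {9,10,11,12,13,14,15,24,25,26,27,28,29,30,31} = 1⊕0⊕1⊕0⊕1⊕1⊕1⊕0⊕0⊕0⊕1⊕1⊕0⊕1⊕0 = 0
p16 = XOR of data positions {17,18,19,20,21,22,23,24,25,26,27,28,29,30,31} = 0⊕1⊕1⊕1⊕1⊕1⊕0⊕0⊕0⊕0⊕1⊕1⊕0⊕1⊕0 = 0
Codeword b1..b31 = 1111100010101110011111000011010

1111100010101110011111000011010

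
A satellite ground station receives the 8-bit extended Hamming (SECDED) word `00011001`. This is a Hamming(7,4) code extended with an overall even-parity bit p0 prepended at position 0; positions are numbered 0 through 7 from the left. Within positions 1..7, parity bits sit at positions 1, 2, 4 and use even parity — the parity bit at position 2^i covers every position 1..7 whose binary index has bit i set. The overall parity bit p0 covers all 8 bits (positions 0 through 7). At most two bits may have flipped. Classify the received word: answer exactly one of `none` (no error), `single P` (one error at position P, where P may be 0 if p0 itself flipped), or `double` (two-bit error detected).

single 0

s1: b1⊕b3⊕b5⊕b7 = 0⊕1⊕0⊕1 = 0
s2: b2⊕b3⊕b6⊕b7 = 0⊕1⊕0⊕1 = 0
s4: b4⊕b5⊕b6⊕b7 = 1⊕0⊕0⊕1 = 0
Syndrome (s4...s1) = 000 → position 0 (no error).
Overall parity (XOR of all 8 bits, including p0): 0⊕0⊕0⊕1⊕1⊕0⊕0⊕1 = 1
Overall=1, syndrome position=0 → single-bit error at position 0.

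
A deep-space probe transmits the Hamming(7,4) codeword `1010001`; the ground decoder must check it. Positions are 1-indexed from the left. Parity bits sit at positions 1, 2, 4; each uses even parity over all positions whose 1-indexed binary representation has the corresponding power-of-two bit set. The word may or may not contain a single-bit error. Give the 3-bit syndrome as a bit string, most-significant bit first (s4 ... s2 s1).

101

s1: b1⊕b3⊕b5⊕b7 = 1⊕1⊕0⊕1 = 1
s2: b2⊕b3⊕b6⊕b7 = 0⊕1⊕0⊕1 = 0
s4: b4⊕b5⊕b6⊕b7 = 0⊕0⊕0⊕1 = 1
Syndrome (s4...s1) = 101 → position 5.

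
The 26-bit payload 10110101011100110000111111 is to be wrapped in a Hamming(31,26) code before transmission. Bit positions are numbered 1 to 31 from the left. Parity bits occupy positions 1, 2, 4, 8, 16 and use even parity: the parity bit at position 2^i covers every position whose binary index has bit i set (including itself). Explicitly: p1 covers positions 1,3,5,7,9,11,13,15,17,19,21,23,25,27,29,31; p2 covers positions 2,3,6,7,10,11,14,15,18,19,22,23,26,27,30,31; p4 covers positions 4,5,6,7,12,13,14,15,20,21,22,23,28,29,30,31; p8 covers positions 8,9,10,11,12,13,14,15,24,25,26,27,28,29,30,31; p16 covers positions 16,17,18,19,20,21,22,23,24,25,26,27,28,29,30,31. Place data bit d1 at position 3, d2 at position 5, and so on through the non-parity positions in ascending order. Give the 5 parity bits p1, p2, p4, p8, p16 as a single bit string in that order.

00101

Place data bits at non-power-of-two positions: b3=1, b5=0, b6=1, b7=1, b9=0, b10=1, b11=0, b12=1, b13=0, b14=1, b15=1, b17=1, b18=0, b19=0, b20=1, b21=1, b22=0, b23=0, b24=0, b25=0, b26=1, b27=1, b28=1, b29=1, b30=1, b31=1.
p1 = XOR of data positions {3,5,7,9,11,13,15,17,19,21,23,25,27,29,31} = 1⊕0⊕1⊕0⊕0⊕0⊕1⊕1⊕0⊕1⊕0⊕0⊕1⊕1⊕1 = 0
p2 = XOR of data positions {3,6,7,10,11,14,15,18,19,22,23,26,27,30,31} = 1⊕1⊕1⊕1⊕0⊕1⊕1⊕0⊕0⊕0⊕0⊕1⊕1⊕1⊕1 = 0
p4 = XOR of data positions {5,6,7,12,13,14,15,20,21,22,23,28,29,30,31} = 0⊕1⊕1⊕1⊕0⊕1⊕1⊕1⊕1⊕0⊕0⊕1⊕1⊕1⊕1 = 1
p8 = XOR of data positions {9,10,11,12,13,14,15,24,25,26,27,28,29,30,31} = 0⊕1⊕0⊕1⊕0⊕1⊕1⊕0⊕0⊕1⊕1⊕1⊕1⊕1⊕1 = 0
p16 = XOR of data positions {17,18,19,20,21,22,23,24,25,26,27,28,29,30,31} = 1⊕0⊕0⊕1⊕1⊕0⊕0⊕0⊕0⊕1⊕1⊕1⊕1⊕1⊕1 = 1
Parity bits p1,p2,p4,p8,p16 = 00101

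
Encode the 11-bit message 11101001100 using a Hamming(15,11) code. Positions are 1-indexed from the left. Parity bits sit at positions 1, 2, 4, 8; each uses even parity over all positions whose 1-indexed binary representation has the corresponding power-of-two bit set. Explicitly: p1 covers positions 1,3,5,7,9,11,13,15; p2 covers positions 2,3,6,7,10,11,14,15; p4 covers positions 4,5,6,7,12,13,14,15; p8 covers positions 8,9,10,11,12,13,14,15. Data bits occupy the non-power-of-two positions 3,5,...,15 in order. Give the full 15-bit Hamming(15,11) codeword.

001011011001100

Place data bits at non-power-of-two positions: b3=1, b5=1, b6=1, b7=0, b9=1, b10=0, b11=0, b12=1, b13=1, b14=0, b15=0.
p1 = XOR of data positions {3,5,7,9,11,13,15} = 1⊕1⊕0⊕1⊕0⊕1⊕0 = 0
p2 = XOR of data positions {3,6,7,10,11,14,15} = 1⊕1⊕0⊕0⊕0⊕0⊕0 = 0
p4 = XOR of data positions {5,6,7,12,13,14,15} = 1⊕1⊕0⊕1⊕1⊕0⊕0 = 0
p8 = XOR of data positions {9,10,11,12,13,14,15} = 1⊕0⊕0⊕1⊕1⊕0⊕0 = 1
Codeword b1..b15 = 001011011001100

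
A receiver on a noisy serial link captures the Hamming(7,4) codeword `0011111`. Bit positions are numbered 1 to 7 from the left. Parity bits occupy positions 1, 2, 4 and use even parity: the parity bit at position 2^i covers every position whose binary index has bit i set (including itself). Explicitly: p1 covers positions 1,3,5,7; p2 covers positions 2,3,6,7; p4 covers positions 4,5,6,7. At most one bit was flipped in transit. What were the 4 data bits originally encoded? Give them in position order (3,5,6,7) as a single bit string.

s1: b1⊕b3⊕b5⊕b7 = 0⊕1⊕1⊕1 = 1
s2: b2⊕b3⊕b6⊕b7 = 0⊕1⊕1⊕1 = 1
s4: b4⊕b5⊕b6⊕b7 = 1⊕1⊕1⊕1 = 0
Syndrome (s4...s1) = 011 → position 3.
Flip bit 3: corrected codeword = 0001111
Data bits at positions 3,5,6,7: 0111

0111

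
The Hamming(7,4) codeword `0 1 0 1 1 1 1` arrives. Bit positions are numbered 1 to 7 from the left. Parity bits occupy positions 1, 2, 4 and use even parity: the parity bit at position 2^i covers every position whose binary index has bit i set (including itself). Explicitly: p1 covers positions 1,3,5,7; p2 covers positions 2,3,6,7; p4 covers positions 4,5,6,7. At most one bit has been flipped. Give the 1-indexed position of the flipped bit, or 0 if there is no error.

s1: b1⊕b3⊕b5⊕b7 = 0⊕0⊕1⊕1 = 0
s2: b2⊕b3⊕b6⊕b7 = 1⊕0⊕1⊕1 = 1
s4: b4⊕b5⊕b6⊕b7 = 1⊕1⊕1⊕1 = 0
Syndrome (s4...s1) = 010 → position 2.

2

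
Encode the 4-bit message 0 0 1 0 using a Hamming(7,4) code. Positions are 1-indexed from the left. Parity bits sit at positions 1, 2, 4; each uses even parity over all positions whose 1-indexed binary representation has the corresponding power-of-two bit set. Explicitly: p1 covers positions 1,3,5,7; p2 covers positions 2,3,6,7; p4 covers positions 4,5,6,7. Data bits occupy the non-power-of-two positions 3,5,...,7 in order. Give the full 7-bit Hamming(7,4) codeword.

Place data bits at non-power-of-two positions: b3=0, b5=0, b6=1, b7=0.
p1 = XOR of data positions {3,5,7} = 0⊕0⊕0 = 0
p2 = XOR of data positions {3,6,7} = 0⊕1⊕0 = 1
p4 = XOR of data positions {5,6,7} = 0⊕1⊕0 = 1
Codeword b1..b7 = 0101010

0101010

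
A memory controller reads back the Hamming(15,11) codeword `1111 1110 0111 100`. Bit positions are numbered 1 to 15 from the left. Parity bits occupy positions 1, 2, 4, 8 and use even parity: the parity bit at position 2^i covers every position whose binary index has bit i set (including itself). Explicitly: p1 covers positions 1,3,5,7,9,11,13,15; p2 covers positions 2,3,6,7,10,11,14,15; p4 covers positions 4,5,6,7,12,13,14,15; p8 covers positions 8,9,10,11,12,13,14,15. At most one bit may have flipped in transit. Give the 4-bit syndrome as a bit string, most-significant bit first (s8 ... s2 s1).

s1: b1⊕b3⊕b5⊕b7⊕b9⊕b11⊕b13⊕b15 = 1⊕1⊕1⊕1⊕0⊕1⊕1⊕0 = 0
s2: b2⊕b3⊕b6⊕b7⊕b10⊕b11⊕b14⊕b15 = 1⊕1⊕1⊕1⊕1⊕1⊕0⊕0 = 0
s4: b4⊕b5⊕b6⊕b7⊕b12⊕b13⊕b14⊕b15 = 1⊕1⊕1⊕1⊕1⊕1⊕0⊕0 = 0
s8: b8⊕b9⊕b10⊕b11⊕b12⊕b13⊕b14⊕b15 = 0⊕0⊕1⊕1⊕1⊕1⊕0⊕0 = 0
Syndrome (s8...s1) = 0000 → position 0 (no error).

0000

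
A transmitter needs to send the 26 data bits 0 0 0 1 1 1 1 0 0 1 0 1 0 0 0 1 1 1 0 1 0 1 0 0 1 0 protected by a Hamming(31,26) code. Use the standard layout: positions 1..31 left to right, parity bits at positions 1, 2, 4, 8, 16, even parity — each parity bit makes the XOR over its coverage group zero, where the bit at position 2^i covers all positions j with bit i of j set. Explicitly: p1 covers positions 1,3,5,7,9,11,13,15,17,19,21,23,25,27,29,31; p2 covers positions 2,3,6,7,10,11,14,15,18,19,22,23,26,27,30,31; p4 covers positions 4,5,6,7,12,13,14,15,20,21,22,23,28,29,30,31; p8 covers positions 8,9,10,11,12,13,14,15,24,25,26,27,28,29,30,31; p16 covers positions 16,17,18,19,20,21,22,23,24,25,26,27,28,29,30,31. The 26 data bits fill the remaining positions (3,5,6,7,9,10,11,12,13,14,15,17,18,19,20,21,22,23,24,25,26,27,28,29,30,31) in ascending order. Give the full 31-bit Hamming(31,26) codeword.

Place data bits at non-power-of-two positions: b3=0, b5=0, b6=0, b7=1, b9=1, b10=1, b11=1, b12=0, b13=0, b14=1, b15=0, b17=1, b18=0, b19=0, b20=0, b21=1, b22=1, b23=1, b24=0, b25=1, b26=0, b27=1, b28=0, b29=0, b30=1, b31=0.
p1 = XOR of data positions {3,5,7,9,11,13,15,17,19,21,23,25,27,29,31} = 0⊕0⊕1⊕1⊕1⊕0⊕0⊕1⊕0⊕1⊕1⊕1⊕1⊕0⊕0 = 0
p2 = XOR of data positions {3,6,7,10,11,14,15,18,19,22,23,26,27,30,31} = 0⊕0⊕1⊕1⊕1⊕1⊕0⊕0⊕0⊕1⊕1⊕0⊕1⊕1⊕0 = 0
p4 = XOR of data positions {5,6,7,12,13,14,15,20,21,22,23,28,29,30,31} = 0⊕0⊕1⊕0⊕0⊕1⊕0⊕0⊕1⊕1⊕1⊕0⊕0⊕1⊕0 = 0
p8 = XOR of data positions {9,10,11,12,13,14,15,24,25,26,27,28,29,30,31} = 1⊕1⊕1⊕0⊕0⊕1⊕0⊕0⊕1⊕0⊕1⊕0⊕0⊕1⊕0 = 1
p16 = XOR of data positions {17,18,19,20,21,22,23,24,25,26,27,28,29,30,31} = 1⊕0⊕0⊕0⊕1⊕1⊕1⊕0⊕1⊕0⊕1⊕0⊕0⊕1⊕0 = 1
Codeword b1..b31 = 0000001111100101100011101010010

0000001111100101100011101010010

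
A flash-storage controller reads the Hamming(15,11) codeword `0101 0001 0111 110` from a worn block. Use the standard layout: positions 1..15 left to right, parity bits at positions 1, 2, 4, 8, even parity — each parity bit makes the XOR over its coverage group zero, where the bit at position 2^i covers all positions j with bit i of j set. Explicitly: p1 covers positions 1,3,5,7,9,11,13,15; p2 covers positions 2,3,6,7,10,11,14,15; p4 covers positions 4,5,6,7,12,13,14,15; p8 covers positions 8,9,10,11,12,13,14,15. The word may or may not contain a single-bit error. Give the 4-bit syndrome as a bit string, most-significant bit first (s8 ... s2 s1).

0000

s1: b1⊕b3⊕b5⊕b7⊕b9⊕b11⊕b13⊕b15 = 0⊕0⊕0⊕0⊕0⊕1⊕1⊕0 = 0
s2: b2⊕b3⊕b6⊕b7⊕b10⊕b11⊕b14⊕b15 = 1⊕0⊕0⊕0⊕1⊕1⊕1⊕0 = 0
s4: b4⊕b5⊕b6⊕b7⊕b12⊕b13⊕b14⊕b15 = 1⊕0⊕0⊕0⊕1⊕1⊕1⊕0 = 0
s8: b8⊕b9⊕b10⊕b11⊕b12⊕b13⊕b14⊕b15 = 1⊕0⊕1⊕1⊕1⊕1⊕1⊕0 = 0
Syndrome (s8...s1) = 0000 → position 0 (no error).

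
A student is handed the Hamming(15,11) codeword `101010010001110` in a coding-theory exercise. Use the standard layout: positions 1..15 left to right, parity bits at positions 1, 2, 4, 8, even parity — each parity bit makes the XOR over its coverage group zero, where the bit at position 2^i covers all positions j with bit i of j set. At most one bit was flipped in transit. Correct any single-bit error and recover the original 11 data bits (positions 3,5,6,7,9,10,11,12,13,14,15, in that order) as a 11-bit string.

11000001110

s1: b1⊕b3⊕b5⊕b7⊕b9⊕b11⊕b13⊕b15 = 1⊕1⊕1⊕0⊕0⊕0⊕1⊕0 = 0
s2: b2⊕b3⊕b6⊕b7⊕b10⊕b11⊕b14⊕b15 = 0⊕1⊕0⊕0⊕0⊕0⊕1⊕0 = 0
s4: b4⊕b5⊕b6⊕b7⊕b12⊕b13⊕b14⊕b15 = 0⊕1⊕0⊕0⊕1⊕1⊕1⊕0 = 0
s8: b8⊕b9⊕b10⊕b11⊕b12⊕b13⊕b14⊕b15 = 1⊕0⊕0⊕0⊕1⊕1⊕1⊕0 = 0
Syndrome (s8...s1) = 0000 → position 0 (no error).
No correction needed.
Data bits at positions 3,5,6,7,9,10,11,12,13,14,15: 11000001110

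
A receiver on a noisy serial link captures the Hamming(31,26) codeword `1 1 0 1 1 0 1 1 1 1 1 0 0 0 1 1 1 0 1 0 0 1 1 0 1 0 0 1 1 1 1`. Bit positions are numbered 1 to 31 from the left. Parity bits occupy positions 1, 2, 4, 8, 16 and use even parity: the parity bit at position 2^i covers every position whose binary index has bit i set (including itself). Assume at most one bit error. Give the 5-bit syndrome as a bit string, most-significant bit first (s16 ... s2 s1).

s1: b1⊕b3⊕b5⊕b7⊕b9⊕b11⊕b13⊕b15⊕b17⊕b19⊕b21⊕b23⊕b25⊕b27⊕b29⊕b31 = 1⊕0⊕1⊕1⊕1⊕1⊕0⊕1⊕1⊕1⊕0⊕1⊕1⊕0⊕1⊕1 = 0
s2: b2⊕b3⊕b6⊕b7⊕b10⊕b11⊕b14⊕b15⊕b18⊕b19⊕b22⊕b23⊕b26⊕b27⊕b30⊕b31 = 1⊕0⊕0⊕1⊕1⊕1⊕0⊕1⊕0⊕1⊕1⊕1⊕0⊕0⊕1⊕1 = 0
s4: b4⊕b5⊕b6⊕b7⊕b12⊕b13⊕b14⊕b15⊕b20⊕b21⊕b22⊕b23⊕b28⊕b29⊕b30⊕b31 = 1⊕1⊕0⊕1⊕0⊕0⊕0⊕1⊕0⊕0⊕1⊕1⊕1⊕1⊕1⊕1 = 0
s8: b8⊕b9⊕b10⊕b11⊕b12⊕b13⊕b14⊕b15⊕b24⊕b25⊕b26⊕b27⊕b28⊕b29⊕b30⊕b31 = 1⊕1⊕1⊕1⊕0⊕0⊕0⊕1⊕0⊕1⊕0⊕0⊕1⊕1⊕1⊕1 = 0
s16: b16⊕b17⊕b18⊕b19⊕b20⊕b21⊕b22⊕b23⊕b24⊕b25⊕b26⊕b27⊕b28⊕b29⊕b30⊕b31 = 1⊕1⊕0⊕1⊕0⊕0⊕1⊕1⊕0⊕1⊕0⊕0⊕1⊕1⊕1⊕1 = 0
Syndrome (s16...s1) = 00000 → position 0 (no error).

00000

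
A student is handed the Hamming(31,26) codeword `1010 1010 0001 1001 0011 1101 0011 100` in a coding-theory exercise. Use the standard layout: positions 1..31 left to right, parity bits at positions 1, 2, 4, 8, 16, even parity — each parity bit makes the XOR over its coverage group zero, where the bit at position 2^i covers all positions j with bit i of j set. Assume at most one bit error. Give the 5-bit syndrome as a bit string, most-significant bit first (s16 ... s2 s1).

10111

s1: b1⊕b3⊕b5⊕b7⊕b9⊕b11⊕b13⊕b15⊕b17⊕b19⊕b21⊕b23⊕b25⊕b27⊕b29⊕b31 = 1⊕1⊕1⊕1⊕0⊕0⊕1⊕0⊕0⊕1⊕1⊕0⊕0⊕1⊕1⊕0 = 1
s2: b2⊕b3⊕b6⊕b7⊕b10⊕b11⊕b14⊕b15⊕b18⊕b19⊕b22⊕b23⊕b26⊕b27⊕b30⊕b31 = 0⊕1⊕0⊕1⊕0⊕0⊕0⊕0⊕0⊕1⊕1⊕0⊕0⊕1⊕0⊕0 = 1
s4: b4⊕b5⊕b6⊕b7⊕b12⊕b13⊕b14⊕b15⊕b20⊕b21⊕b22⊕b23⊕b28⊕b29⊕b30⊕b31 = 0⊕1⊕0⊕1⊕1⊕1⊕0⊕0⊕1⊕1⊕1⊕0⊕1⊕1⊕0⊕0 = 1
s8: b8⊕b9⊕b10⊕b11⊕b12⊕b13⊕b14⊕b15⊕b24⊕b25⊕b26⊕b27⊕b28⊕b29⊕b30⊕b31 = 0⊕0⊕0⊕0⊕1⊕1⊕0⊕0⊕1⊕0⊕0⊕1⊕1⊕1⊕0⊕0 = 0
s16: b16⊕b17⊕b18⊕b19⊕b20⊕b21⊕b22⊕b23⊕b24⊕b25⊕b26⊕b27⊕b28⊕b29⊕b30⊕b31 = 1⊕0⊕0⊕1⊕1⊕1⊕1⊕0⊕1⊕0⊕0⊕1⊕1⊕1⊕0⊕0 = 1
Syndrome (s16...s1) = 10111 → position 23.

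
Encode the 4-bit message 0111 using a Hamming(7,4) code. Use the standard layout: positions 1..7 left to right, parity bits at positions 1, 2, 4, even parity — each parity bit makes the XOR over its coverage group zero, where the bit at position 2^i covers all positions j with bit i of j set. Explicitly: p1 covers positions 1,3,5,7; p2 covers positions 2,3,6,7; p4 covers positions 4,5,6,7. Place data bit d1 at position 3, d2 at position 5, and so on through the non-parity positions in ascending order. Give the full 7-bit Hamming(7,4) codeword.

Place data bits at non-power-of-two positions: b3=0, b5=1, b6=1, b7=1.
p1 = XOR of data positions {3,5,7} = 0⊕1⊕1 = 0
p2 = XOR of data positions {3,6,7} = 0⊕1⊕1 = 0
p4 = XOR of data positions {5,6,7} = 1⊕1⊕1 = 1
Codeword b1..b7 = 0001111

0001111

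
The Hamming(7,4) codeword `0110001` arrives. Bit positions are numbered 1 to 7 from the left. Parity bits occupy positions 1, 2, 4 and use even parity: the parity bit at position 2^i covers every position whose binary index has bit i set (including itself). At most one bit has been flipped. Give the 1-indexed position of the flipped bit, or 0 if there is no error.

6

s1: b1⊕b3⊕b5⊕b7 = 0⊕1⊕0⊕1 = 0
s2: b2⊕b3⊕b6⊕b7 = 1⊕1⊕0⊕1 = 1
s4: b4⊕b5⊕b6⊕b7 = 0⊕0⊕0⊕1 = 1
Syndrome (s4...s1) = 110 → position 6.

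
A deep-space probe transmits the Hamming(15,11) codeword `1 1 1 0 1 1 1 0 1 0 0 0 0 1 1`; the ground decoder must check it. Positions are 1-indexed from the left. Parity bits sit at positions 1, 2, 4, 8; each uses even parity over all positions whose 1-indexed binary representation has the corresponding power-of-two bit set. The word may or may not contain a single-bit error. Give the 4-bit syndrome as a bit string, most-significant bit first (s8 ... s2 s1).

1100

s1: b1⊕b3⊕b5⊕b7⊕b9⊕b11⊕b13⊕b15 = 1⊕1⊕1⊕1⊕1⊕0⊕0⊕1 = 0
s2: b2⊕b3⊕b6⊕b7⊕b10⊕b11⊕b14⊕b15 = 1⊕1⊕1⊕1⊕0⊕0⊕1⊕1 = 0
s4: b4⊕b5⊕b6⊕b7⊕b12⊕b13⊕b14⊕b15 = 0⊕1⊕1⊕1⊕0⊕0⊕1⊕1 = 1
s8: b8⊕b9⊕b10⊕b11⊕b12⊕b13⊕b14⊕b15 = 0⊕1⊕0⊕0⊕0⊕0⊕1⊕1 = 1
Syndrome (s8...s1) = 1100 → position 12.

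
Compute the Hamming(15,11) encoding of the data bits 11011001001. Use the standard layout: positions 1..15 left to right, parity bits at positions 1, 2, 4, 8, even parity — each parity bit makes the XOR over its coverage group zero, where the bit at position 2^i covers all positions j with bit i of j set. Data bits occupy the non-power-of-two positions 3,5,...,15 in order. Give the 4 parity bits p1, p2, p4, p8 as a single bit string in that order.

1101

Place data bits at non-power-of-two positions: b3=1, b5=1, b6=0, b7=1, b9=1, b10=0, b11=0, b12=1, b13=0, b14=0, b15=1.
p1 = XOR of data positions {3,5,7,9,11,13,15} = 1⊕1⊕1⊕1⊕0⊕0⊕1 = 1
p2 = XOR of data positions {3,6,7,10,11,14,15} = 1⊕0⊕1⊕0⊕0⊕0⊕1 = 1
p4 = XOR of data positions {5,6,7,12,13,14,15} = 1⊕0⊕1⊕1⊕0⊕0⊕1 = 0
p8 = XOR of data positions {9,10,11,12,13,14,15} = 1⊕0⊕0⊕1⊕0⊕0⊕1 = 1
Parity bits p1,p2,p4,p8 = 1101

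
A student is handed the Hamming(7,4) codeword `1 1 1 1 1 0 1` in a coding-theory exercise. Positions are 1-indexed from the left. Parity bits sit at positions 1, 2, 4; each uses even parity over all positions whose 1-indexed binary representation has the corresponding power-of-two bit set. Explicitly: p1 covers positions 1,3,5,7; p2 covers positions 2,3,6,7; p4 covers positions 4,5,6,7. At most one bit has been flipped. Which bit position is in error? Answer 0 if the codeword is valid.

6

s1: b1⊕b3⊕b5⊕b7 = 1⊕1⊕1⊕1 = 0
s2: b2⊕b3⊕b6⊕b7 = 1⊕1⊕0⊕1 = 1
s4: b4⊕b5⊕b6⊕b7 = 1⊕1⊕0⊕1 = 1
Syndrome (s4...s1) = 110 → position 6.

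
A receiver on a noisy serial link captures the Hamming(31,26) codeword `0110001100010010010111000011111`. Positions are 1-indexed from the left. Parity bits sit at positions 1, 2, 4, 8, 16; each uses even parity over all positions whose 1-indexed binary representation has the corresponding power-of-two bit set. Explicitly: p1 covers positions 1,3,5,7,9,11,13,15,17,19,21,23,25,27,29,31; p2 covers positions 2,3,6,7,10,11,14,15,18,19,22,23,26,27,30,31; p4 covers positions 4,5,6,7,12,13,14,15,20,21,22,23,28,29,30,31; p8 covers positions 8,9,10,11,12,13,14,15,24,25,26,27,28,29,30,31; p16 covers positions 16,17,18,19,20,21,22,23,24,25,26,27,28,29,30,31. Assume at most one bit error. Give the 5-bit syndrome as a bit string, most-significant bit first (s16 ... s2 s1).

s1: b1⊕b3⊕b5⊕b7⊕b9⊕b11⊕b13⊕b15⊕b17⊕b19⊕b21⊕b23⊕b25⊕b27⊕b29⊕b31 = 0⊕1⊕0⊕1⊕0⊕0⊕0⊕1⊕0⊕0⊕1⊕0⊕0⊕1⊕1⊕1 = 1
s2: b2⊕b3⊕b6⊕b7⊕b10⊕b11⊕b14⊕b15⊕b18⊕b19⊕b22⊕b23⊕b26⊕b27⊕b30⊕b31 = 1⊕1⊕0⊕1⊕0⊕0⊕0⊕1⊕1⊕0⊕1⊕0⊕0⊕1⊕1⊕1 = 1
s4: b4⊕b5⊕b6⊕b7⊕b12⊕b13⊕b14⊕b15⊕b20⊕b21⊕b22⊕b23⊕b28⊕b29⊕b30⊕b31 = 0⊕0⊕0⊕1⊕1⊕0⊕0⊕1⊕1⊕1⊕1⊕0⊕1⊕1⊕1⊕1 = 0
s8: b8⊕b9⊕b10⊕b11⊕b12⊕b13⊕b14⊕b15⊕b24⊕b25⊕b26⊕b27⊕b28⊕b29⊕b30⊕b31 = 1⊕0⊕0⊕0⊕1⊕0⊕0⊕1⊕0⊕0⊕0⊕1⊕1⊕1⊕1⊕1 = 0
s16: b16⊕b17⊕b18⊕b19⊕b20⊕b21⊕b22⊕b23⊕b24⊕b25⊕b26⊕b27⊕b28⊕b29⊕b30⊕b31 = 0⊕0⊕1⊕0⊕1⊕1⊕1⊕0⊕0⊕0⊕0⊕1⊕1⊕1⊕1⊕1 = 1
Syndrome (s16...s1) = 10011 → position 19.

10011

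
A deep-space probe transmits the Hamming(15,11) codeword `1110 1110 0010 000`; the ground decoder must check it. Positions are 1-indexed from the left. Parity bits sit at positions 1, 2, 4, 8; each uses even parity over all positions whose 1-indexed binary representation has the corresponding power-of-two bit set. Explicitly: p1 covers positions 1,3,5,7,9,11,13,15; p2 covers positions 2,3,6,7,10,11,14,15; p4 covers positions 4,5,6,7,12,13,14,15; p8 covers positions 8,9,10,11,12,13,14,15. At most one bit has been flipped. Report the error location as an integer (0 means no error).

15

s1: b1⊕b3⊕b5⊕b7⊕b9⊕b11⊕b13⊕b15 = 1⊕1⊕1⊕1⊕0⊕1⊕0⊕0 = 1
s2: b2⊕b3⊕b6⊕b7⊕b10⊕b11⊕b14⊕b15 = 1⊕1⊕1⊕1⊕0⊕1⊕0⊕0 = 1
s4: b4⊕b5⊕b6⊕b7⊕b12⊕b13⊕b14⊕b15 = 0⊕1⊕1⊕1⊕0⊕0⊕0⊕0 = 1
s8: b8⊕b9⊕b10⊕b11⊕b12⊕b13⊕b14⊕b15 = 0⊕0⊕0⊕1⊕0⊕0⊕0⊕0 = 1
Syndrome (s8...s1) = 1111 → position 15.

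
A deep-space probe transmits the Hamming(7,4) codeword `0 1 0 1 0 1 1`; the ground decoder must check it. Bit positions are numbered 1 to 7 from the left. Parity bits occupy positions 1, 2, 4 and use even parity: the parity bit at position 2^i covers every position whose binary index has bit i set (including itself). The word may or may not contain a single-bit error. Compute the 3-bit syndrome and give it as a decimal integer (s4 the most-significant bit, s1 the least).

7

s1: b1⊕b3⊕b5⊕b7 = 0⊕0⊕0⊕1 = 1
s2: b2⊕b3⊕b6⊕b7 = 1⊕0⊕1⊕1 = 1
s4: b4⊕b5⊕b6⊕b7 = 1⊕0⊕1⊕1 = 1
Syndrome (s4...s1) = 111 → position 7.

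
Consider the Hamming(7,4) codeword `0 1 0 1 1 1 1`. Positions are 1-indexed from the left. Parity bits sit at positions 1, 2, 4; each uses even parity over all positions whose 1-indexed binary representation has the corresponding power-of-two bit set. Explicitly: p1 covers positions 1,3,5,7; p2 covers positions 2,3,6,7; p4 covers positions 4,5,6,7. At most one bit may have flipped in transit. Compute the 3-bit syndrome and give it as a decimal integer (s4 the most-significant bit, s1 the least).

s1: b1⊕b3⊕b5⊕b7 = 0⊕0⊕1⊕1 = 0
s2: b2⊕b3⊕b6⊕b7 = 1⊕0⊕1⊕1 = 1
s4: b4⊕b5⊕b6⊕b7 = 1⊕1⊕1⊕1 = 0
Syndrome (s4...s1) = 010 → position 2.

2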